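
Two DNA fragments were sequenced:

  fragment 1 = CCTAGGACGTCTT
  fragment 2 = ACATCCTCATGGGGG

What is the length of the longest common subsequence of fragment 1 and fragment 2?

7

Pick C (fragment 1 #1, fragment 2 #5); then C (fragment 1 #2, fragment 2 #6); then T (fragment 1 #3, fragment 2 #7); then A (fragment 1 #4, fragment 2 #9); then G (fragment 1 #5, fragment 2 #13); then G (fragment 1 #6, fragment 2 #14); then G (fragment 1 #9, fragment 2 #15); all 7 bases appear in both, in order. The LCS DP gives dp[13][15] = 7, so this is optimal.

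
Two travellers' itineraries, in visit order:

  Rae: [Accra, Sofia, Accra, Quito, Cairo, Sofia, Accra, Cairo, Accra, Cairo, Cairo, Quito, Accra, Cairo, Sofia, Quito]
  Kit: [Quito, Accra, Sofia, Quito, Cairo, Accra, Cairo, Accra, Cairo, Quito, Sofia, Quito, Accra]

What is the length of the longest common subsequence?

11

Match Accra (Rae #1, Kit #2); then Sofia (Rae #2, Kit #3); then Quito (Rae #4, Kit #4); then Cairo (Rae #5, Kit #5); then Accra (Rae #7, Kit #6); then Cairo (Rae #8, Kit #7); then Accra (Rae #9, Kit #8); then Cairo (Rae #11, Kit #9); then Quito (Rae #12, Kit #10); then Sofia (Rae #15, Kit #11); then Quito (Rae #16, Kit #12) — 11 stops in the same relative order in both, and the DP table's final entry dp[16][13] is also 11, so no common subsequence is longer.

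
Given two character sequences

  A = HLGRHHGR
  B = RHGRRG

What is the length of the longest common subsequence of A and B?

4

Match H at A[1]=B[2]; then G at A[3]=B[3]; then R at A[4]=B[5]; then G at A[7]=B[6] — 4 characters in the same relative order in both. dp[8][6] = 4 confirms this is the maximum.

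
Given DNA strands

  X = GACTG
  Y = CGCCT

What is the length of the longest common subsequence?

3

Pick G [1,2]; then C [3,4]; then T [4,5]; all 3 bases appear in both, in order. Since dp[5][5] = 3, nothing longer is possible.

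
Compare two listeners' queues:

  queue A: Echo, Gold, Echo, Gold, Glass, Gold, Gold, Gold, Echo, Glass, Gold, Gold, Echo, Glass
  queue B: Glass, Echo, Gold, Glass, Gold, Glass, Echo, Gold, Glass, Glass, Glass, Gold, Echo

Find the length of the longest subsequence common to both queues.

8

Match Echo at queue A[1]=queue B[2], Gold at queue A[2]=queue B[5], Echo at queue A[3]=queue B[7], Gold at queue A[4]=queue B[8], Glass at queue A[5]=queue B[10], Glass at queue A[10]=queue B[11], Gold at queue A[12]=queue B[12], Echo at queue A[13]=queue B[13] — 8 songs in the same relative order in both. Since dp[14][13] = 8, nothing longer is possible.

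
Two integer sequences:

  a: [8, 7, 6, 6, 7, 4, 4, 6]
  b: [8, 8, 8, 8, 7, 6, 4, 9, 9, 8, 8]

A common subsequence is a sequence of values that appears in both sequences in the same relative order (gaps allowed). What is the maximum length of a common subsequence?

Match 8 (a #1, b #4); then 7 (a #2, b #5); then 6 (a #4, b #6); then 4 (a #6, b #7) — 4 values in the same relative order in both. The LCS DP gives dp[8][11] = 4, so this is optimal.

4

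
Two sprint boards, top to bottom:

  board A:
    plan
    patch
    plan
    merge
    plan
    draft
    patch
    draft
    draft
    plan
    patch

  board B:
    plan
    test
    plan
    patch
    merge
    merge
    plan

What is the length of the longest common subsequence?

One common subsequence of length 4: plan at board A[1]=board B[3] → patch at board A[2]=board B[4] → merge at board A[4]=board B[6] → plan at board A[10]=board B[7]. dp[11][7] = 4 confirms this is the maximum.

4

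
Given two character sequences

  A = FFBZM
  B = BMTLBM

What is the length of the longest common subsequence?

2

Pick B (A #3, B #5), then M (A #5, B #6); all 2 characters appear in both, in order. Since dp[5][6] = 2, nothing longer is possible.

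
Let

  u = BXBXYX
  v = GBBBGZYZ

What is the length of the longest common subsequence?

One common subsequence of length 3: B at u[1]=v[3] → B at u[3]=v[4] → Y at u[5]=v[7]. Since dp[6][8] = 3, nothing longer is possible.

3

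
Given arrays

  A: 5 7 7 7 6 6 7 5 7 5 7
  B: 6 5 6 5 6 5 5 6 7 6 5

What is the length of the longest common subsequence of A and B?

6

Let dp[i][j] be the LCS length of the first i values of A and the first j values of B. dp[i][j] = dp[i-1][j-1]+1 when the i-th and j-th values match, else max(dp[i-1][j], dp[i][j-1]).
    ·  6  5  6  5  6  5  5  6  7  6  5
 ·  0  0  0  0  0  0  0  0  0  0  0  0
 5  0  0  1  1  1  1  1  1  1  1  1  1
 7  0  0  1  1  1  1  1  1  1  2  2  2
 7  0  0  1  1  1  1  1  1  1  2  2  2
 7  0  0  1  1  1  1  1  1  1  2  2  2
 6  0  1  1  2  2  2  2  2  2  2  3  3
 6  0  1  1  2  2  3  3  3  3  3  3  3
 7  0  1  1  2  2  3  3  3  3  4  4  4
 5  0  1  2  2  3  3  4  4  4  4  4  5
 7  0  1  2  2  3  3  4  4  4  5  5  5
 5  0  1  2  2  3  3  4  5  5  5  5  6
 7  0  1  2  2  3  3  4  5  5  6  6  6
dp[11][11] = 6. One LCS (by backtracking along matches): 5, 6, 6, 5, 7, 5.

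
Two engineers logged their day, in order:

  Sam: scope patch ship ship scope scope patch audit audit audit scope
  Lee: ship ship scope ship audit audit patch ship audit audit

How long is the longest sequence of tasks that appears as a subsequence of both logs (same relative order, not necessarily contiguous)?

Pick ship at Sam[3]=Lee[1] → ship at Sam[4]=Lee[2] → scope at Sam[5]=Lee[3] → patch at Sam[7]=Lee[7] → audit at Sam[9]=Lee[9] → audit at Sam[10]=Lee[10]; all 6 tasks appear in both, in order. Since dp[11][10] = 6, nothing longer is possible.

6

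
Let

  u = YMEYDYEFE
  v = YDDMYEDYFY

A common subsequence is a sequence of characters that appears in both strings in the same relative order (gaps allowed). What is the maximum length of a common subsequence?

6

Match Y [1,1]; then M [2,4]; then E [3,6]; then D [5,7]; then Y [6,8]; then F [8,9] — 6 characters in the same relative order in both. Since dp[9][10] = 6, nothing longer is possible.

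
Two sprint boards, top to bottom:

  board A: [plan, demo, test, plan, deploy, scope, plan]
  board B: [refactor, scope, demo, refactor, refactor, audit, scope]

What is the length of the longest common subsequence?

Taking demo (board A #2, board B #3); then scope (board A #6, board B #7) gives a common subsequence of length 2. The LCS DP gives dp[7][7] = 2, so this is optimal.

2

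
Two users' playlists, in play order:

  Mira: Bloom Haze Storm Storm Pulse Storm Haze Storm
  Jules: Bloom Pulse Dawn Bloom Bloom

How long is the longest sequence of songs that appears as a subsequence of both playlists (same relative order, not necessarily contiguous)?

2

Pick Bloom (Mira #1, Jules #1) → Pulse (Mira #5, Jules #2); all 2 songs appear in both, in order. The LCS DP gives dp[8][5] = 2, so this is optimal.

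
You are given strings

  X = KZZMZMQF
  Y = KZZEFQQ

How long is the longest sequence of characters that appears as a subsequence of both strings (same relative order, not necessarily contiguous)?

4

Let dp[i][j] be the LCS length of the first i characters of X and the first j characters of Y. dp[i][j] = dp[i-1][j-1]+1 when the i-th and j-th characters match, else max(dp[i-1][j], dp[i][j-1]).
    ·  K  Z  Z  E  F  Q  Q
 ·  0  0  0  0  0  0  0  0
 K  0  1  1  1  1  1  1  1
 Z  0  1  2  2  2  2  2  2
 Z  0  1  2  3  3  3  3  3
 M  0  1  2  3  3  3  3  3
 Z  0  1  2  3  3  3  3  3
 M  0  1  2  3  3  3  3  3
 Q  0  1  2  3  3  3  4  4
 F  0  1  2  3  3  4  4  4
dp[8][7] = 4. One LCS (by backtracking along matches): KZZQ.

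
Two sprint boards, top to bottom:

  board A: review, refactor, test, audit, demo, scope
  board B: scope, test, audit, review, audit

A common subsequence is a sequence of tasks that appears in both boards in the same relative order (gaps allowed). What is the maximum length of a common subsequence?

Pick review at board A[1]=board B[4], then audit at board A[4]=board B[5]; all 2 tasks appear in both, in order, and the DP table's final entry dp[6][5] is also 2, so no common subsequence is longer.

2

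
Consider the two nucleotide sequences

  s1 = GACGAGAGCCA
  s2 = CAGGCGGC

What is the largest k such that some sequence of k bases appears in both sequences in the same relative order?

6

Let dp[i][j] be the LCS length of the first i bases of s1 and the first j bases of s2. dp[i][j] = dp[i-1][j-1]+1 when the i-th and j-th bases match, else max(dp[i-1][j], dp[i][j-1]).
    ·  C  A  G  G  C  G  G  C
 ·  0  0  0  0  0  0  0  0  0
 G  0  0  0  1  1  1  1  1  1
 A  0  0  1  1  1  1  1  1  1
 C  0  1  1  1  1  2  2  2  2
 G  0  1  1  2  2  2  3  3  3
 A  0  1  2  2  2  2  3  3  3
 G  0  1  2  3  3  3  3  4  4
 A  0  1  2  3  3  3  3  4  4
 G  0  1  2  3  4  4  4  4  4
 C  0  1  2  3  4  5  5  5  5
 C  0  1  2  3  4  5  5  5  6
 A  0  1  2  3  4  5  5  5  6
dp[11][8] = 6. One LCS (by backtracking along matches): CAGGCC.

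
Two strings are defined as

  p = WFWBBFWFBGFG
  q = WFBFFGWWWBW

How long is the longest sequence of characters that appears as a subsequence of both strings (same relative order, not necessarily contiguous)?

6

Let dp[i][j] be the LCS length of the first i characters of p and the first j characters of q. dp[i][j] = dp[i-1][j-1]+1 when the i-th and j-th characters match, else max(dp[i-1][j], dp[i][j-1]).
    ·  W  F  B  F  F  G  W  W  W  B  W
 ·  0  0  0  0  0  0  0  0  0  0  0  0
 W  0  1  1  1  1  1  1  1  1  1  1  1
 F  0  1  2  2  2  2  2  2  2  2  2  2
 W  0  1  2  2  2  2  2  3  3  3  3  3
 B  0  1  2  3  3  3  3  3  3  3  4  4
 B  0  1  2  3  3  3  3  3  3  3  4  4
 F  0  1  2  3  4  4  4  4  4  4  4  4
 W  0  1  2  3  4  4  4  5  5  5  5  5
 F  0  1  2  3  4  5  5  5  5  5  5  5
 B  0  1  2  3  4  5  5  5  5  5  6  6
 G  0  1  2  3  4  5  6  6  6  6  6  6
 F  0  1  2  3  4  5  6  6  6  6  6  6
 G  0  1  2  3  4  5  6  6  6  6  6  6
dp[12][11] = 6. One LCS (by backtracking along matches): WFBFWB.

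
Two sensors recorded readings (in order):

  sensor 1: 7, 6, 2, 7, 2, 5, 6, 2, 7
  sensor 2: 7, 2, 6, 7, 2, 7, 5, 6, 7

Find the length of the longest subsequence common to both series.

7

Let dp[i][j] be the LCS length of the first i values of sensor 1 and the first j values of sensor 2. dp[i][j] = dp[i-1][j-1]+1 when the i-th and j-th values match, else max(dp[i-1][j], dp[i][j-1]).
    ·  7  2  6  7  2  7  5  6  7
 ·  0  0  0  0  0  0  0  0  0  0
 7  0  1  1  1  1  1  1  1  1  1
 6  0  1  1  2  2  2  2  2  2  2
 2  0  1  2  2  2  3  3  3  3  3
 7  0  1  2  2  3  3  4  4  4  4
 2  0  1  2  2  3  4  4  4  4  4
 5  0  1  2  2  3  4  4  5  5  5
 6  0  1  2  3  3  4  4  5  6  6
 2  0  1  2  3  3  4  4  5  6  6
 7  0  1  2  3  4  4  5  5  6  7
dp[9][9] = 7. One LCS (by backtracking along matches): 7, 6, 2, 7, 5, 6, 7.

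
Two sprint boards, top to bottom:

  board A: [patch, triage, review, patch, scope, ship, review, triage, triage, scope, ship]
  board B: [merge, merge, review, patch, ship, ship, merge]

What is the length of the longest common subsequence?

Taking review at board A[3]=board B[3]; then patch at board A[4]=board B[4]; then ship at board A[6]=board B[5]; then ship at board A[11]=board B[6] gives a common subsequence of length 4. dp[11][7] = 4 confirms this is the maximum.

4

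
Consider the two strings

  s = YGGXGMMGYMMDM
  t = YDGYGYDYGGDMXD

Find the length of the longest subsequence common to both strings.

One common subsequence of length 7: Y [1,1] → G [2,3] → G [3,5] → G [5,9] → G [8,10] → M [10,12] → D [12,14]. Since dp[13][14] = 7, nothing longer is possible.

7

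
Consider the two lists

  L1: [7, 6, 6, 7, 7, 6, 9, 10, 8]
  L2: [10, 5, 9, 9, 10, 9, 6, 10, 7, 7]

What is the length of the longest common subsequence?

3

Let dp[i][j] be the LCS length of the first i values of L1 and the first j values of L2. dp[i][j] = dp[i-1][j-1]+1 when the i-th and j-th values match, else max(dp[i-1][j], dp[i][j-1]).
    · 10  5  9  9 10  9  6 10  7  7
 ·  0  0  0  0  0  0  0  0  0  0  0
 7  0  0  0  0  0  0  0  0  0  1  1
 6  0  0  0  0  0  0  0  1  1  1  1
 6  0  0  0  0  0  0  0  1  1  1  1
 7  0  0  0  0  0  0  0  1  1  2  2
 7  0  0  0  0  0  0  0  1  1  2  3
 6  0  0  0  0  0  0  0  1  1  2  3
 9  0  0  0  1  1  1  1  1  1  2  3
10  0  1  1  1  1  2  2  2  2  2  3
 8  0  1  1  1  1  2  2  2  2  2  3
dp[9][10] = 3. One LCS (by backtracking along matches): 6, 7, 7.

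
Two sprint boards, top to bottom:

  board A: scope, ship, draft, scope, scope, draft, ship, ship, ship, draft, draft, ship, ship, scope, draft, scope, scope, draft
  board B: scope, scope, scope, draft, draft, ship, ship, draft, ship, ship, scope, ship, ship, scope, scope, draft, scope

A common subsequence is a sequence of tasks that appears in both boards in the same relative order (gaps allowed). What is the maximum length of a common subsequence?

One common subsequence of length 13: scope [1,1], then scope [4,2], then scope [5,3], then draft [6,5], then ship [8,6], then ship [9,7], then draft [11,8], then ship [12,9], then ship [13,10], then scope [14,11], then scope [16,14], then scope [17,15], then draft [18,16], and the DP table's final entry dp[18][17] is also 13, so no common subsequence is longer.

13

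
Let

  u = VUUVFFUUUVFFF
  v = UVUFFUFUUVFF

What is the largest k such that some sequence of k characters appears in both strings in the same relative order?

Match V (u #1, v #2), then U (u #3, v #3), then F (u #5, v #4), then F (u #6, v #5), then U (u #7, v #6), then U (u #8, v #8), then U (u #9, v #9), then V (u #10, v #10), then F (u #12, v #11), then F (u #13, v #12) — 10 characters in the same relative order in both, and the DP table's final entry dp[13][12] is also 10, so no common subsequence is longer.

10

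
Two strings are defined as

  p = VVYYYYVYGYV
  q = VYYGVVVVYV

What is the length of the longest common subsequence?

6

Pick V [2,1], then Y [3,2], then Y [4,3], then V [7,8], then Y [10,9], then V [11,10]; all 6 characters appear in both, in order. Since dp[11][10] = 6, nothing longer is possible.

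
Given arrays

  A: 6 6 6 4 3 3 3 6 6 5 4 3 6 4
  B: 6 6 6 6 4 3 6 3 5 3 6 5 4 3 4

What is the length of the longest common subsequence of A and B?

12

Match 6 (A #1, B #2), 6 (A #2, B #3), 6 (A #3, B #4), 4 (A #4, B #5), 3 (A #5, B #6), 3 (A #6, B #8), 3 (A #7, B #10), 6 (A #9, B #11), 5 (A #10, B #12), 4 (A #11, B #13), 3 (A #12, B #14), 4 (A #14, B #15) — 12 values in the same relative order in both. The LCS DP gives dp[14][15] = 12, so this is optimal.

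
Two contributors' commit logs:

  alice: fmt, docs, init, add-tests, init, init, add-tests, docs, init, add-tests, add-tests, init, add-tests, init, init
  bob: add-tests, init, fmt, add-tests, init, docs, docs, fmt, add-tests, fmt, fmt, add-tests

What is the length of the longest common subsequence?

One common subsequence of length 6: fmt (alice #1, bob #3); then add-tests (alice #4, bob #4); then init (alice #5, bob #5); then docs (alice #8, bob #7); then add-tests (alice #10, bob #9); then add-tests (alice #13, bob #12). dp[15][12] = 6 confirms this is the maximum.

6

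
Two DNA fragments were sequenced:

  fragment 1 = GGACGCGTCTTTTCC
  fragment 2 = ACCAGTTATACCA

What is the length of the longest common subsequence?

9

Taking A (fragment 1 #3, fragment 2 #1) → C (fragment 1 #4, fragment 2 #2) → C (fragment 1 #6, fragment 2 #3) → G (fragment 1 #7, fragment 2 #5) → T (fragment 1 #8, fragment 2 #6) → T (fragment 1 #10, fragment 2 #7) → T (fragment 1 #11, fragment 2 #9) → C (fragment 1 #14, fragment 2 #11) → C (fragment 1 #15, fragment 2 #12) gives a common subsequence of length 9. dp[15][13] = 9 confirms this is the maximum.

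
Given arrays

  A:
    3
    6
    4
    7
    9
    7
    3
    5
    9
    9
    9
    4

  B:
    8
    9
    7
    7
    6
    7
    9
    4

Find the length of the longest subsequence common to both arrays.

One common subsequence of length 4: 6 at A[2]=B[5], then 7 at A[6]=B[6], then 9 at A[11]=B[7], then 4 at A[12]=B[8]. Since dp[12][8] = 4, nothing longer is possible.

4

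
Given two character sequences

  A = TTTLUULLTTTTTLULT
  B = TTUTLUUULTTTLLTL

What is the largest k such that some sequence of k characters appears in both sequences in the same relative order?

Match T (A #1, B #1), T (A #2, B #2), T (A #3, B #4), L (A #4, B #5), U (A #5, B #7), U (A #6, B #8), L (A #8, B #9), T (A #11, B #10), T (A #12, B #11), T (A #13, B #12), L (A #14, B #13), L (A #16, B #14), T (A #17, B #15) — 13 characters in the same relative order in both. The LCS DP gives dp[17][16] = 13, so this is optimal.

13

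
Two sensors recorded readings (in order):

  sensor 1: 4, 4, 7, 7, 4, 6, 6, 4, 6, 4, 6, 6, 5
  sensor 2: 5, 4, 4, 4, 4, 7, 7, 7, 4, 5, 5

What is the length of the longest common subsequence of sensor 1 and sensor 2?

One common subsequence of length 6: 4 (sensor 1 #1, sensor 2 #4), then 4 (sensor 1 #2, sensor 2 #5), then 7 (sensor 1 #3, sensor 2 #7), then 7 (sensor 1 #4, sensor 2 #8), then 4 (sensor 1 #5, sensor 2 #9), then 5 (sensor 1 #13, sensor 2 #11). dp[13][11] = 6 confirms this is the maximum.

6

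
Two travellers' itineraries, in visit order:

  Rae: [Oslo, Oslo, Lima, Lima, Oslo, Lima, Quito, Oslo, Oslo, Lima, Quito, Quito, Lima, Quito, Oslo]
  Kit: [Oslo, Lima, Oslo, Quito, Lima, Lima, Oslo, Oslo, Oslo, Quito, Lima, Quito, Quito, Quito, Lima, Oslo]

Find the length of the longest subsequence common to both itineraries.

One common subsequence of length 12: Oslo (Rae #1, Kit #1); then Oslo (Rae #2, Kit #3); then Lima (Rae #3, Kit #5); then Lima (Rae #4, Kit #6); then Oslo (Rae #5, Kit #7); then Oslo (Rae #8, Kit #8); then Oslo (Rae #9, Kit #9); then Lima (Rae #10, Kit #11); then Quito (Rae #11, Kit #13); then Quito (Rae #12, Kit #14); then Lima (Rae #13, Kit #15); then Oslo (Rae #15, Kit #16). Since dp[15][16] = 12, nothing longer is possible.

12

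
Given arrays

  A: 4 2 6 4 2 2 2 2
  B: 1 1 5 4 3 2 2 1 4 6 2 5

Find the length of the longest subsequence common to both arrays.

Let dp[i][j] be the LCS length of the first i values of A and the first j values of B. dp[i][j] = dp[i-1][j-1]+1 when the i-th and j-th values match, else max(dp[i-1][j], dp[i][j-1]).
    ·  1  1  5  4  3  2  2  1  4  6  2  5
 ·  0  0  0  0  0  0  0  0  0  0  0  0  0
 4  0  0  0  0  1  1  1  1  1  1  1  1  1
 2  0  0  0  0  1  1  2  2  2  2  2  2  2
 6  0  0  0  0  1  1  2  2  2  2  3  3  3
 4  0  0  0  0  1  1  2  2  2  3  3  3  3
 2  0  0  0  0  1  1  2  3  3  3  3  4  4
 2  0  0  0  0  1  1  2  3  3  3  3  4  4
 2  0  0  0  0  1  1  2  3  3  3  3  4  4
 2  0  0  0  0  1  1  2  3  3  3  3  4  4
dp[8][12] = 4. One LCS (by backtracking along matches): 4, 2, 6, 2.

4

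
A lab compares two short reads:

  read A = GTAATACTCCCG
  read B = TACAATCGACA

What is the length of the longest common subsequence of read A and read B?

7

Let dp[i][j] be the LCS length of the first i bases of read A and the first j bases of read B. dp[i][j] = dp[i-1][j-1]+1 when the i-th and j-th bases match, else max(dp[i-1][j], dp[i][j-1]).
    ·  T  A  C  A  A  T  C  G  A  C  A
 ·  0  0  0  0  0  0  0  0  0  0  0  0
 G  0  0  0  0  0  0  0  0  1  1  1  1
 T  0  1  1  1  1  1  1  1  1  1  1  1
 A  0  1  2  2  2  2  2  2  2  2  2  2
 A  0  1  2  2  3  3  3  3  3  3  3  3
 T  0  1  2  2  3  3  4  4  4  4  4  4
 A  0  1  2  2  3  4  4  4  4  5  5  5
 C  0  1  2  3  3  4  4  5  5  5  6  6
 T  0  1  2  3  3  4  5  5  5  5  6  6
 C  0  1  2  3  3  4  5  6  6  6  6  6
 C  0  1  2  3  3  4  5  6  6  6  7  7
 C  0  1  2  3  3  4  5  6  6  6  7  7
 G  0  1  2  3  3  4  5  6  7  7  7  7
dp[12][11] = 7. One LCS (by backtracking along matches): TAAATCC.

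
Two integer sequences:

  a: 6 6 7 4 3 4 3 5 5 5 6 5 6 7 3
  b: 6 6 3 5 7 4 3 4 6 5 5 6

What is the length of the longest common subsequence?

Match 6 [1,1], 6 [2,2], 7 [3,5], 4 [4,6], 3 [5,7], 4 [6,8], 5 [10,10], 5 [12,11], 6 [13,12] — 9 values in the same relative order in both, and the DP table's final entry dp[15][12] is also 9, so no common subsequence is longer.

9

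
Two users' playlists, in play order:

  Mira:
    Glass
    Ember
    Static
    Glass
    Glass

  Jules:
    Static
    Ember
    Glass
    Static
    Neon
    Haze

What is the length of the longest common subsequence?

2

Pick Glass [1,3], then Static [3,4]; all 2 songs appear in both, in order. The LCS DP gives dp[5][6] = 2, so this is optimal.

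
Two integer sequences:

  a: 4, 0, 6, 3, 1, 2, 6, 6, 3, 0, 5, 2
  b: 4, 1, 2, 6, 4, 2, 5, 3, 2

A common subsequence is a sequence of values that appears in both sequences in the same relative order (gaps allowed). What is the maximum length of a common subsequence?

6

One common subsequence of length 6: 4 [1,1]; then 1 [5,2]; then 2 [6,3]; then 6 [7,4]; then 3 [9,8]; then 2 [12,9]. Since dp[12][9] = 6, nothing longer is possible.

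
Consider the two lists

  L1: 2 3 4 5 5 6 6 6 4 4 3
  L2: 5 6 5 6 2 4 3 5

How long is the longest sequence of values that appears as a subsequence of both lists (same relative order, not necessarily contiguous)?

Pick 5 (L1 #4, L2 #1) → 5 (L1 #5, L2 #3) → 6 (L1 #6, L2 #4) → 4 (L1 #10, L2 #6) → 3 (L1 #11, L2 #7); all 5 values appear in both, in order, and the DP table's final entry dp[11][8] is also 5, so no common subsequence is longer.

5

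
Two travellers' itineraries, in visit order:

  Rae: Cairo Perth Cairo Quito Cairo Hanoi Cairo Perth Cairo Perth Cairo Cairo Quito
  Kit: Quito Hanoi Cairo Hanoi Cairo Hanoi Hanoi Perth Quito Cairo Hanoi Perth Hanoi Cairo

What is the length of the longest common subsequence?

Taking Quito [4,1] → Cairo [5,3] → Hanoi [6,4] → Cairo [7,5] → Perth [8,8] → Cairo [9,10] → Perth [10,12] → Cairo [12,14] gives a common subsequence of length 8. The LCS DP gives dp[13][14] = 8, so this is optimal.

8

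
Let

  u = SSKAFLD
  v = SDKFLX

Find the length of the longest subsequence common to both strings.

Taking S (u #1, v #1), then K (u #3, v #3), then F (u #5, v #4), then L (u #6, v #5) gives a common subsequence of length 4. The LCS DP gives dp[7][6] = 4, so this is optimal.

4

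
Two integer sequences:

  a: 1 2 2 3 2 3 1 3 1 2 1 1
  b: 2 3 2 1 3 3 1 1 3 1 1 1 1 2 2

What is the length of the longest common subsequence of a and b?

Match 2 (a #2, b #1) → 2 (a #3, b #3) → 3 (a #4, b #5) → 3 (a #6, b #6) → 1 (a #7, b #8) → 3 (a #8, b #9) → 1 (a #9, b #11) → 1 (a #11, b #12) → 1 (a #12, b #13) — 9 values in the same relative order in both. The LCS DP gives dp[12][15] = 9, so this is optimal.

9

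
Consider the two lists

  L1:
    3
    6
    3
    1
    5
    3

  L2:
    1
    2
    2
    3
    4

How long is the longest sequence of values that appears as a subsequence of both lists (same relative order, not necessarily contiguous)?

Pick 1 (L1 #4, L2 #1); then 3 (L1 #6, L2 #4); all 2 values appear in both, in order, and the DP table's final entry dp[6][5] is also 2, so no common subsequence is longer.

2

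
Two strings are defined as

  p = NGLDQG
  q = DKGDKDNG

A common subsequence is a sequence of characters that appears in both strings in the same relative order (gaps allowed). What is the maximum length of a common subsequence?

Match G at p[2]=q[3]; then D at p[4]=q[6]; then G at p[6]=q[8] — 3 characters in the same relative order in both. dp[6][8] = 3 confirms this is the maximum.

3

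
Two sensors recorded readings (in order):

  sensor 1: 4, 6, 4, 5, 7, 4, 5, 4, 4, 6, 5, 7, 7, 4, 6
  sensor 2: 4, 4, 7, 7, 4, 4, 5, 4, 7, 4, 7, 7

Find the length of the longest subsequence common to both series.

9

Pick 4 at sensor 1[1]=sensor 2[1]; then 4 at sensor 1[3]=sensor 2[2]; then 7 at sensor 1[5]=sensor 2[4]; then 4 at sensor 1[6]=sensor 2[6]; then 5 at sensor 1[7]=sensor 2[7]; then 4 at sensor 1[8]=sensor 2[8]; then 4 at sensor 1[9]=sensor 2[10]; then 7 at sensor 1[12]=sensor 2[11]; then 7 at sensor 1[13]=sensor 2[12]; all 9 values appear in both, in order, and the DP table's final entry dp[15][12] is also 9, so no common subsequence is longer.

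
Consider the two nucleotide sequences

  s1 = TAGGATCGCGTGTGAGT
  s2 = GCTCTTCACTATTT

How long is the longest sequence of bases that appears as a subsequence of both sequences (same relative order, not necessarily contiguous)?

7

One common subsequence of length 7: T (s1 #1, s2 #5); then T (s1 #6, s2 #6); then C (s1 #7, s2 #7); then C (s1 #9, s2 #9); then T (s1 #11, s2 #12); then T (s1 #13, s2 #13); then T (s1 #17, s2 #14), and the DP table's final entry dp[17][14] is also 7, so no common subsequence is longer.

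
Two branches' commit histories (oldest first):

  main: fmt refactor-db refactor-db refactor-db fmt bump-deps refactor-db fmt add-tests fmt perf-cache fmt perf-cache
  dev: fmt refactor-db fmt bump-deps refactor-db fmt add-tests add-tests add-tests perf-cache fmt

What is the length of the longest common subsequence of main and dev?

9

Match fmt [1,1], refactor-db [4,2], fmt [5,3], bump-deps [6,4], refactor-db [7,5], fmt [8,6], add-tests [9,9], perf-cache [11,10], fmt [12,11] — 9 commits in the same relative order in both, and the DP table's final entry dp[13][11] is also 9, so no common subsequence is longer.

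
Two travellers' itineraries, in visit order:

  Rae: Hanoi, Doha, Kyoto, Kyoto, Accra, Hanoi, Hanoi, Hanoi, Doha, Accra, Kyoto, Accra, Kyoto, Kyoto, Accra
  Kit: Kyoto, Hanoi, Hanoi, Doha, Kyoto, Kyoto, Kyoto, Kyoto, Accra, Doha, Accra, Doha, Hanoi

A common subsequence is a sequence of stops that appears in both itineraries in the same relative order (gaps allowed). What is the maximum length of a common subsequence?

Taking Kyoto at Rae[4]=Kit[1], then Hanoi at Rae[7]=Kit[2], then Hanoi at Rae[8]=Kit[3], then Doha at Rae[9]=Kit[4], then Kyoto at Rae[11]=Kit[6], then Kyoto at Rae[13]=Kit[7], then Kyoto at Rae[14]=Kit[8], then Accra at Rae[15]=Kit[11] gives a common subsequence of length 8. The LCS DP gives dp[15][13] = 8, so this is optimal.

8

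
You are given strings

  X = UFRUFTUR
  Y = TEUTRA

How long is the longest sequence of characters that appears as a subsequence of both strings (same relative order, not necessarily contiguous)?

3

Match U [4,3] → T [6,4] → R [8,5] — 3 characters in the same relative order in both. The LCS DP gives dp[8][6] = 3, so this is optimal.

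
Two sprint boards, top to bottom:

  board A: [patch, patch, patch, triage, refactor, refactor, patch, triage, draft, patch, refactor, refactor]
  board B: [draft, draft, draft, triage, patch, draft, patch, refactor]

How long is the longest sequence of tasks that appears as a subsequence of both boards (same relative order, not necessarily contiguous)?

Pick triage [4,4], then patch [7,5], then draft [9,6], then patch [10,7], then refactor [12,8]; all 5 tasks appear in both, in order. The LCS DP gives dp[12][8] = 5, so this is optimal.

5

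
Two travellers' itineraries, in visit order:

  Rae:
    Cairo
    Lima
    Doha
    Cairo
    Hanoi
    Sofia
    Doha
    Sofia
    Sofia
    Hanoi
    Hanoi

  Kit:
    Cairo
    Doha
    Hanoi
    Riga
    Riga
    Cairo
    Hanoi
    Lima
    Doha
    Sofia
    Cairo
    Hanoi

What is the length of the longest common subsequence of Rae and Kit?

Taking Cairo at Rae[1]=Kit[1]; then Doha at Rae[3]=Kit[2]; then Cairo at Rae[4]=Kit[6]; then Hanoi at Rae[5]=Kit[7]; then Doha at Rae[7]=Kit[9]; then Sofia at Rae[8]=Kit[10]; then Hanoi at Rae[11]=Kit[12] gives a common subsequence of length 7. dp[11][12] = 7 confirms this is the maximum.

7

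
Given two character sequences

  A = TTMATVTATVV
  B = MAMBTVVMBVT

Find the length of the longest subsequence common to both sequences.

One common subsequence of length 6: M at A[3]=B[1]; then A at A[4]=B[2]; then T at A[5]=B[5]; then V at A[6]=B[6]; then V at A[10]=B[7]; then V at A[11]=B[10]. The LCS DP gives dp[11][11] = 6, so this is optimal.

6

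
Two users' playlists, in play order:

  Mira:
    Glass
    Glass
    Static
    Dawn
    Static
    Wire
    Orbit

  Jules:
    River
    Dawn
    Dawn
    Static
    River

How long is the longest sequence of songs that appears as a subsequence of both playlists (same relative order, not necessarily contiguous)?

2

One common subsequence of length 2: Dawn [4,3], then Static [5,4]. Since dp[7][5] = 2, nothing longer is possible.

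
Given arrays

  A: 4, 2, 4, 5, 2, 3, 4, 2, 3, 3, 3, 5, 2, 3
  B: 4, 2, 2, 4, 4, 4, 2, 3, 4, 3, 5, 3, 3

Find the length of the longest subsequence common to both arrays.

Match 4 at A[1]=B[1] → 2 at A[2]=B[3] → 4 at A[3]=B[6] → 2 at A[5]=B[7] → 3 at A[6]=B[8] → 4 at A[7]=B[9] → 3 at A[9]=B[10] → 3 at A[11]=B[12] → 3 at A[14]=B[13] — 9 values in the same relative order in both. Since dp[14][13] = 9, nothing longer is possible.

9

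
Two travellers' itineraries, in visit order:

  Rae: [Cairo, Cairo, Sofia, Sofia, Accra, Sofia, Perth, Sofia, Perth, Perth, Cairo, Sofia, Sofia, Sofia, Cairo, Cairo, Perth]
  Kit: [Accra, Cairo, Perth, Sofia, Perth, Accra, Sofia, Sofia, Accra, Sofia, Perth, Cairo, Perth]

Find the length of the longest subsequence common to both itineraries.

One common subsequence of length 9: Cairo at Rae[2]=Kit[2] → Perth at Rae[7]=Kit[3] → Sofia at Rae[8]=Kit[4] → Perth at Rae[9]=Kit[5] → Sofia at Rae[12]=Kit[7] → Sofia at Rae[13]=Kit[8] → Sofia at Rae[14]=Kit[10] → Cairo at Rae[16]=Kit[12] → Perth at Rae[17]=Kit[13]. The LCS DP gives dp[17][13] = 9, so this is optimal.

9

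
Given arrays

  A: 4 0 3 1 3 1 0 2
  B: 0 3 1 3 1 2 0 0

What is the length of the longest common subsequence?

6

Taking 0 at A[2]=B[1], then 3 at A[3]=B[2], then 1 at A[4]=B[3], then 3 at A[5]=B[4], then 1 at A[6]=B[5], then 0 at A[7]=B[8] gives a common subsequence of length 6, and the DP table's final entry dp[8][8] is also 6, so no common subsequence is longer.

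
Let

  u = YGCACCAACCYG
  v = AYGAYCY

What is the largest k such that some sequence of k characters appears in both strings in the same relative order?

5

Pick Y (u #1, v #2), then G (u #2, v #3), then A (u #4, v #4), then C (u #10, v #6), then Y (u #11, v #7); all 5 characters appear in both, in order. dp[12][7] = 5 confirms this is the maximum.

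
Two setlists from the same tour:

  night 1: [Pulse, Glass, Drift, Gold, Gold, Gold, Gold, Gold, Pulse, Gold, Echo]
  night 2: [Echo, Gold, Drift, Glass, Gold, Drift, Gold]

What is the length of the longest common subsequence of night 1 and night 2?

3

Match Glass at night 1[2]=night 2[4], Drift at night 1[3]=night 2[6], Gold at night 1[10]=night 2[7] — 3 songs in the same relative order in both. Since dp[11][7] = 3, nothing longer is possible.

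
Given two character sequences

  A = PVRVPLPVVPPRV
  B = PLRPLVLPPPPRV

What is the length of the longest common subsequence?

Pick P (A #1, B #1), then R (A #3, B #3), then V (A #4, B #6), then P (A #5, B #8), then P (A #7, B #9), then P (A #10, B #10), then P (A #11, B #11), then R (A #12, B #12), then V (A #13, B #13); all 9 characters appear in both, in order. Since dp[13][13] = 9, nothing longer is possible.

9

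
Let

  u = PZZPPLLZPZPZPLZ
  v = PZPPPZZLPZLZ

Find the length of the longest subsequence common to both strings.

Taking P at u[1]=v[1], Z at u[2]=v[2], P at u[4]=v[4], P at u[5]=v[5], Z at u[8]=v[6], Z at u[10]=v[7], P at u[11]=v[9], Z at u[12]=v[10], L at u[14]=v[11], Z at u[15]=v[12] gives a common subsequence of length 10. The LCS DP gives dp[15][12] = 10, so this is optimal.

10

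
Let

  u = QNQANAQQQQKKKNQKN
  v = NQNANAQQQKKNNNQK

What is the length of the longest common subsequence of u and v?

Pick Q [1,2] → N [2,3] → A [4,4] → N [5,5] → A [6,6] → Q [8,7] → Q [9,8] → Q [10,9] → K [11,10] → K [12,11] → N [14,14] → Q [15,15] → K [16,16]; all 13 characters appear in both, in order, and the DP table's final entry dp[17][16] is also 13, so no common subsequence is longer.

13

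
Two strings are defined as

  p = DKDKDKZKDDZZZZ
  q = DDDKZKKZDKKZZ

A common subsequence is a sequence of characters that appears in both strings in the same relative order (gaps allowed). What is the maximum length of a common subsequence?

9

Match D [1,1] → D [3,2] → D [5,3] → K [6,4] → Z [7,5] → K [8,7] → D [9,9] → Z [13,12] → Z [14,13] — 9 characters in the same relative order in both. Since dp[14][13] = 9, nothing longer is possible.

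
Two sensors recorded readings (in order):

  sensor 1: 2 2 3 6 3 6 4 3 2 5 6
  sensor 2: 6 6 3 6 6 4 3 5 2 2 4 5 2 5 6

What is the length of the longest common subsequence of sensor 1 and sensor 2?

One common subsequence of length 8: 3 (sensor 1 #3, sensor 2 #3), 6 (sensor 1 #4, sensor 2 #4), 6 (sensor 1 #6, sensor 2 #5), 4 (sensor 1 #7, sensor 2 #6), 3 (sensor 1 #8, sensor 2 #7), 2 (sensor 1 #9, sensor 2 #13), 5 (sensor 1 #10, sensor 2 #14), 6 (sensor 1 #11, sensor 2 #15). dp[11][15] = 8 confirms this is the maximum.

8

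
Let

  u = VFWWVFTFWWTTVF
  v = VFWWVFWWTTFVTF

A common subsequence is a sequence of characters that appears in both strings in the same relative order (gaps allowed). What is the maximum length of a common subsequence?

Match V at u[1]=v[1], then F at u[2]=v[2], then W at u[3]=v[3], then W at u[4]=v[4], then V at u[5]=v[5], then F at u[8]=v[6], then W at u[9]=v[7], then W at u[10]=v[8], then T at u[11]=v[9], then T at u[12]=v[10], then V at u[13]=v[12], then F at u[14]=v[14] — 12 characters in the same relative order in both. Since dp[14][14] = 12, nothing longer is possible.

12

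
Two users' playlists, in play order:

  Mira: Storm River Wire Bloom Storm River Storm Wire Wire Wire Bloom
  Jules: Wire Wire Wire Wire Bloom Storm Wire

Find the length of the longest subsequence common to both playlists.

Taking Wire [3,1]; then Wire [8,2]; then Wire [9,3]; then Wire [10,4]; then Bloom [11,5] gives a common subsequence of length 5. dp[11][7] = 5 confirms this is the maximum.

5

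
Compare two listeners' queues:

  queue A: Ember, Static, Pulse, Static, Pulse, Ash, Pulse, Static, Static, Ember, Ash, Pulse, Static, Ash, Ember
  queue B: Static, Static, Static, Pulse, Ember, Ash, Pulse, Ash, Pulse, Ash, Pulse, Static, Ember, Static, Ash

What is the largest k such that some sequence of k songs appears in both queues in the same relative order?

9

Pick Ember (queue A #1, queue B #5), then Pulse (queue A #3, queue B #7), then Pulse (queue A #5, queue B #9), then Ash (queue A #6, queue B #10), then Pulse (queue A #7, queue B #11), then Static (queue A #9, queue B #12), then Ember (queue A #10, queue B #13), then Static (queue A #13, queue B #14), then Ash (queue A #14, queue B #15); all 9 songs appear in both, in order. dp[15][15] = 9 confirms this is the maximum.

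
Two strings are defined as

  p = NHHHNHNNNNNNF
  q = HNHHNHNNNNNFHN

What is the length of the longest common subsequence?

Taking N at p[1]=q[2] → H at p[3]=q[3] → H at p[4]=q[4] → N at p[5]=q[5] → H at p[6]=q[6] → N at p[7]=q[7] → N at p[8]=q[8] → N at p[9]=q[9] → N at p[10]=q[10] → N at p[11]=q[11] → N at p[12]=q[14] gives a common subsequence of length 11. The LCS DP gives dp[13][14] = 11, so this is optimal.

11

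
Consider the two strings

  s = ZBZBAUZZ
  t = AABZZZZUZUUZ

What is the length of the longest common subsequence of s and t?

5

Let dp[i][j] be the LCS length of the first i characters of s and the first j characters of t. dp[i][j] = dp[i-1][j-1]+1 when the i-th and j-th characters match, else max(dp[i-1][j], dp[i][j-1]).
    ·  A  A  B  Z  Z  Z  Z  U  Z  U  U  Z
 ·  0  0  0  0  0  0  0  0  0  0  0  0  0
 Z  0  0  0  0  1  1  1  1  1  1  1  1  1
 B  0  0  0  1  1  1  1  1  1  1  1  1  1
 Z  0  0  0  1  2  2  2  2  2  2  2  2  2
 B  0  0  0  1  2  2  2  2  2  2  2  2  2
 A  0  1  1  1  2  2  2  2  2  2  2  2  2
 U  0  1  1  1  2  2  2  2  3  3  3  3  3
 Z  0  1  1  1  2  3  3  3  3  4  4  4  4
 Z  0  1  1  1  2  3  4  4  4  4  4  4  5
dp[8][12] = 5. One LCS (by backtracking along matches): ZZUZZ.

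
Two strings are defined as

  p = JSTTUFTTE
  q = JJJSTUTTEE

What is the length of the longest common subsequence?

Pick J at p[1]=q[3] → S at p[2]=q[4] → T at p[4]=q[5] → U at p[5]=q[6] → T at p[7]=q[7] → T at p[8]=q[8] → E at p[9]=q[10]; all 7 characters appear in both, in order, and the DP table's final entry dp[9][10] is also 7, so no common subsequence is longer.

7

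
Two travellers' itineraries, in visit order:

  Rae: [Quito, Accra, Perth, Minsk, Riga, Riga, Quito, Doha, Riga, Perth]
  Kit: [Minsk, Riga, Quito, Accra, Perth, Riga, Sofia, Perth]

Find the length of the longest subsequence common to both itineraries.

One common subsequence of length 5: Quito (Rae #1, Kit #3), Accra (Rae #2, Kit #4), Perth (Rae #3, Kit #5), Riga (Rae #5, Kit #6), Perth (Rae #10, Kit #8). dp[10][8] = 5 confirms this is the maximum.

5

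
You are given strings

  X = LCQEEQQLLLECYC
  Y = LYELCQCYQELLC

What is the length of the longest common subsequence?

Match L at X[1]=Y[4] → C at X[2]=Y[7] → Q at X[3]=Y[9] → E at X[5]=Y[10] → L at X[9]=Y[11] → L at X[10]=Y[12] → C at X[14]=Y[13] — 7 characters in the same relative order in both. dp[14][13] = 7 confirms this is the maximum.

7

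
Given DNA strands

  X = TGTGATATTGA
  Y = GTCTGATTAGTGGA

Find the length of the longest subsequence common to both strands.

9

Pick T (X #1, Y #2) → T (X #3, Y #4) → G (X #4, Y #5) → A (X #5, Y #6) → T (X #6, Y #8) → A (X #7, Y #9) → T (X #8, Y #11) → G (X #10, Y #13) → A (X #11, Y #14); all 9 bases appear in both, in order. Since dp[11][14] = 9, nothing longer is possible.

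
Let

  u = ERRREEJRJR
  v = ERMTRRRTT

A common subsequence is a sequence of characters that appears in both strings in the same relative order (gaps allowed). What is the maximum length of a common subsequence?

5

Let dp[i][j] be the LCS length of the first i characters of u and the first j characters of v. dp[i][j] = dp[i-1][j-1]+1 when the i-th and j-th characters match, else max(dp[i-1][j], dp[i][j-1]).
    ·  E  R  M  T  R  R  R  T  T
 ·  0  0  0  0  0  0  0  0  0  0
 E  0  1  1  1  1  1  1  1  1  1
 R  0  1  2  2  2  2  2  2  2  2
 R  0  1  2  2  2  3  3  3  3  3
 R  0  1  2  2  2  3  4  4  4  4
 E  0  1  2  2  2  3  4  4  4  4
 E  0  1  2  2  2  3  4  4  4  4
 J  0  1  2  2  2  3  4  4  4  4
 R  0  1  2  2  2  3  4  5  5  5
 J  0  1  2  2  2  3  4  5  5  5
 R  0  1  2  2  2  3  4  5  5  5
dp[10][9] = 5. One LCS (by backtracking along matches): ERRRR.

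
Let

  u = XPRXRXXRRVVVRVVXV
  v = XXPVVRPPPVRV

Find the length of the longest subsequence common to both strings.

Taking X at u[1]=v[2], then P at u[2]=v[3], then V at u[10]=v[4], then V at u[11]=v[5], then V at u[12]=v[10], then R at u[13]=v[11], then V at u[17]=v[12] gives a common subsequence of length 7. The LCS DP gives dp[17][12] = 7, so this is optimal.

7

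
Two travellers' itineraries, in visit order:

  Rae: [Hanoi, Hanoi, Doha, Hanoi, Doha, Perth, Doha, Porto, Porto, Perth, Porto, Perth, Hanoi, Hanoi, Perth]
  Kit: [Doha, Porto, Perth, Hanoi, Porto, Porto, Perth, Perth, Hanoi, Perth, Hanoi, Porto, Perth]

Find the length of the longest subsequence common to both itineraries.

Taking Doha (Rae #3, Kit #1), Hanoi (Rae #4, Kit #4), Porto (Rae #8, Kit #5), Porto (Rae #9, Kit #6), Perth (Rae #10, Kit #7), Perth (Rae #12, Kit #8), Hanoi (Rae #13, Kit #9), Hanoi (Rae #14, Kit #11), Perth (Rae #15, Kit #13) gives a common subsequence of length 9. Since dp[15][13] = 9, nothing longer is possible.

9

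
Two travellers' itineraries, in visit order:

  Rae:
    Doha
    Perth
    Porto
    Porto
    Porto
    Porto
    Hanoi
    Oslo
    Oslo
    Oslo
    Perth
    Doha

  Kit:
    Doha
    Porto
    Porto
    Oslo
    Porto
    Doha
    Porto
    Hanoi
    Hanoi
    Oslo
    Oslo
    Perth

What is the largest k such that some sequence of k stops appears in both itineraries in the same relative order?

9

Match Doha (Rae #1, Kit #1), then Porto (Rae #3, Kit #2), then Porto (Rae #4, Kit #3), then Porto (Rae #5, Kit #5), then Porto (Rae #6, Kit #7), then Hanoi (Rae #7, Kit #9), then Oslo (Rae #9, Kit #10), then Oslo (Rae #10, Kit #11), then Perth (Rae #11, Kit #12) — 9 stops in the same relative order in both. Since dp[12][12] = 9, nothing longer is possible.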